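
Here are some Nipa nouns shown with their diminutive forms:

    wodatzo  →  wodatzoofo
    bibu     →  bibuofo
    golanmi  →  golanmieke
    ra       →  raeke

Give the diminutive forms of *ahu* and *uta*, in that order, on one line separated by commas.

ahuofo, utaeke

The pattern is rounding harmony: -ofo when the last vowel of the stem is a rounded vowel (*wodatzo*, *bibu*); -eke when the last vowel of the stem is an unrounded vowel (*golanmi*, *ra*).
*ahu* — last vowel /u/ (a rounded vowel) → -ofo → *ahuofo*.
*uta* — last vowel /a/ (an unrounded vowel) → -eke → *utaeke*.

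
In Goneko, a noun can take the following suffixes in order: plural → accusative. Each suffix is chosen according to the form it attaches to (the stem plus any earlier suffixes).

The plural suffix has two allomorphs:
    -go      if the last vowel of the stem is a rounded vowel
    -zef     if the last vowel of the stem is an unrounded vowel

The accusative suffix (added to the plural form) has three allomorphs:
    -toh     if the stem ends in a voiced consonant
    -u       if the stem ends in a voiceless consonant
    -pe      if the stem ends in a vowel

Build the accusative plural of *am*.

amzefu

Since the last vowel of *am* is /a/ (an unrounded vowel), it takes -zef, giving *amzef*.
Since the final sound of the plural form *amzef* is /f/ (a voiceless consonant), it takes -u, giving *amzefu*.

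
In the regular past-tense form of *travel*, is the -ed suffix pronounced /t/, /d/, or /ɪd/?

/d/

The stem *travel* ends in a voiced sound other than /d/.
The -ed suffix is realized as /ɪd/ after /t, d/; as /t/ after other voiceless consonants; and as /d/ after other voiced sounds.
So -ed on *travel* is pronounced /d/.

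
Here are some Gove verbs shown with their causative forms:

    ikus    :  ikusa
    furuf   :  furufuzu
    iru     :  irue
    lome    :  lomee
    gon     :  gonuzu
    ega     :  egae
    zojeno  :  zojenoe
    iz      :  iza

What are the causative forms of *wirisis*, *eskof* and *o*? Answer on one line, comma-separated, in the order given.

wirisisa, eskofuzu, oe

The suffix is conditioned by the final sound: -a when the stem ends in a sibilant (*ikus*, *iz*); -uzu when the stem ends in a non-sibilant consonant (*furuf*, *gon*); -e when the stem ends in a vowel (*iru*, *lome*, *ega*, *zojeno*).
*wirisis* — final sound /s/ (a sibilant) → -a → *wirisisa*.
Since the final sound of *eskof* is /f/ (a non-sibilant consonant), it takes -uzu, giving *eskofuzu*.
The final sound of *o* is /o/, which is a vowel, so the suffix is -e, giving *oe*.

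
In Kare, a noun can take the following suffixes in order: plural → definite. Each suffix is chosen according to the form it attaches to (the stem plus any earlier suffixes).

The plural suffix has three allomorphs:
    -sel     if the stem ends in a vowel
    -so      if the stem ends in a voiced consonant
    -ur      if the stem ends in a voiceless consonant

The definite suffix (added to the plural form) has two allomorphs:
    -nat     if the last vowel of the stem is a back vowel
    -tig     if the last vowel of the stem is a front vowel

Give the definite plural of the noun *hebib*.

hebibsonat

The final sound of *hebib* is /b/, which is a voiced consonant, so the plural suffix is -so, giving *hebibso*.
Since the last vowel of the plural form *hebibso* is /o/ (a back vowel), it takes -nat, giving *hebibsonat*.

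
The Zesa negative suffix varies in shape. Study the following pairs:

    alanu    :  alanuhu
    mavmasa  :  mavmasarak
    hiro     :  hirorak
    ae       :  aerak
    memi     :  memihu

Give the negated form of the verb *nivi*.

The suffix is conditioned by the last vowel: -hu when the last vowel of the stem is a high vowel (*alanu*, *memi*); -rak when the last vowel of the stem is a non-high vowel (*mavmasa*, *hiro*, *ae*).
*nivi*: last vowel = /i/, a high vowel → -hu → *nivihu*.

nivihu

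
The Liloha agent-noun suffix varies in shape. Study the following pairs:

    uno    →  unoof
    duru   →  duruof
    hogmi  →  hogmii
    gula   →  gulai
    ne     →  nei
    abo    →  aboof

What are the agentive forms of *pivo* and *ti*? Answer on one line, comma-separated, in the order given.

Looking at the last vowel of each stem: -of when the last vowel of the stem is a rounded vowel (*uno*, *duru*, *abo*); -i when the last vowel of the stem is an unrounded vowel (*hogmi*, *gula*, *ne*).
Since the last vowel of *pivo* is /o/ (a rounded vowel), it takes -of, giving *pivoof*.
The last vowel of *ti* is /i/, which is an unrounded vowel, so the suffix is -i, giving *tii*.

pivoof, tii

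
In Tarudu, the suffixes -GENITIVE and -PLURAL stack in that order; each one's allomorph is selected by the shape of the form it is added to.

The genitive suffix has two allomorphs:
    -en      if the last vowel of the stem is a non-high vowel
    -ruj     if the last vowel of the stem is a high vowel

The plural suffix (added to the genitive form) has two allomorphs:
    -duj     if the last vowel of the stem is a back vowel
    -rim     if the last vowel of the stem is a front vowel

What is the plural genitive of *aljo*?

Since the last vowel of *aljo* is /o/ (a non-high vowel), it takes -en, giving *aljoen*.
Since the last vowel of the genitive form *aljoen* is /e/ (a front vowel), it takes -rim, giving *aljoenrim*.

aljoenrim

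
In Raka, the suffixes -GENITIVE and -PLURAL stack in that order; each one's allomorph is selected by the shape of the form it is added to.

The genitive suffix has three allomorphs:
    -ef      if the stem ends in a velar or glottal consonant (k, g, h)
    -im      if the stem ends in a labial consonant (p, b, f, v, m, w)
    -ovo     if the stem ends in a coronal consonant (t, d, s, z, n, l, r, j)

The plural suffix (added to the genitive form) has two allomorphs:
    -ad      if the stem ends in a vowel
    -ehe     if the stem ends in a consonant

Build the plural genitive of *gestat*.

*gestat* — final consonant /t/ (coronal) → -ovo → *gestatovo*.
The genitive form *gestatovo*: final sound = /o/, a vowel → -ad → *gestatovoad*.

gestatovoad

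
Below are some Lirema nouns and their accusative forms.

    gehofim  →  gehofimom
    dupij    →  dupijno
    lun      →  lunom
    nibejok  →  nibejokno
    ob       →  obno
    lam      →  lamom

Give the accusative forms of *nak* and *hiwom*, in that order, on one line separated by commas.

nakno, hiwomom

Looking at the final consonant of each stem: -om when the stem ends in a nasal (*gehofim*, *lun*, *lam*); -no when the stem ends in a non-nasal consonant (*dupij*, *nibejok*, *ob*).
Since the final consonant of *nak* is /k/ (non-nasal), it takes -no, giving *nakno*.
*hiwom* — final consonant /m/ (a nasal) → -om → *hiwomom*.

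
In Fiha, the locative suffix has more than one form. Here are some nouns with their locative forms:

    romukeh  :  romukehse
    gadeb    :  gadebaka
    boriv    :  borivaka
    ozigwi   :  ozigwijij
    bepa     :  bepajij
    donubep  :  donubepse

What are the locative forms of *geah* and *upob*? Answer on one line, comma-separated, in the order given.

geahse, upobaka

The alternation tracks the final sound of the stem — -se when the stem ends in a voiceless consonant (*romukeh*, *donubep*); -aka when the stem ends in a voiced consonant (*gadeb*, *boriv*); -jij when the stem ends in a vowel (*ozigwi*, *bepa*).
*geah*: final sound = /h/, a voiceless consonant → -se → *geahse*.
The final sound of *upob* is /b/, which is a voiced consonant, so the suffix is -aka, giving *upobaka*.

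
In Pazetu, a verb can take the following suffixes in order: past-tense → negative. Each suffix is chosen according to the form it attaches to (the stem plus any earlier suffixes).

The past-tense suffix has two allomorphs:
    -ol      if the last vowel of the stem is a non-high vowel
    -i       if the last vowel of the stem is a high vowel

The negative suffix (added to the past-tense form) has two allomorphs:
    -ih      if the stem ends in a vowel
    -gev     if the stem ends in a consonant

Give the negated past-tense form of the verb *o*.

Since the last vowel of *o* is /o/ (a non-high vowel), it takes -ol, giving *ool*.
The final sound of the past-tense form *ool* is /l/, which is a consonant, so the negative suffix is -gev, giving *oolgev*.

oolgev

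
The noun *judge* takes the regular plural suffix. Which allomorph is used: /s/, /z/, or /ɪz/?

The stem *judge* ends in a sibilant (/s, z, ʃ, ʒ, tʃ, dʒ/).
The plural suffix surfaces as /ɪz/ after sibilants, /s/ after other voiceless consonants, and /z/ after other voiced sounds.
So the plural -s on *judge* is pronounced /ɪz/.

/ɪz/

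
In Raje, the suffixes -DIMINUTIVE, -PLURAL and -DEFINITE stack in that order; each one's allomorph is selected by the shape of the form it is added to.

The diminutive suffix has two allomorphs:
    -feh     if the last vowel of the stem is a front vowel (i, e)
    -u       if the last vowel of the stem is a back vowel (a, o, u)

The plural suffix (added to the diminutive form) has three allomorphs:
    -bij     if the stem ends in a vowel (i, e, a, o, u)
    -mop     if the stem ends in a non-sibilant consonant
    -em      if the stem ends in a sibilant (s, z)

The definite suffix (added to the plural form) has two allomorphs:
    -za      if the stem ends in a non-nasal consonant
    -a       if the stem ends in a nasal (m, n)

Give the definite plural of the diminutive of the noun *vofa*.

*vofa*: last vowel = /a/, a back vowel → -u → *vofau*.
The diminutive form *vofau* — final sound /u/ (a vowel) → -bij → *vofaubij*.
The final consonant of the plural form *vofaubij* is /j/, which is non-nasal, so the definite suffix is -za, giving *vofaubijza*.

vofaubijza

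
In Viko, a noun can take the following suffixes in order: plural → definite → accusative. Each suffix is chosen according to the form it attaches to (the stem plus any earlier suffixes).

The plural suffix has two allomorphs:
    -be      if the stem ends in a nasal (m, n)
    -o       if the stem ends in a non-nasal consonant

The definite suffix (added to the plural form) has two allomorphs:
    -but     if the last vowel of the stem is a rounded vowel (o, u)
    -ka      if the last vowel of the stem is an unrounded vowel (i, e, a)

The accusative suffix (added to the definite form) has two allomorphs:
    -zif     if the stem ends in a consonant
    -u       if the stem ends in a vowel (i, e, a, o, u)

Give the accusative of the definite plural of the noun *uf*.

*uf*: final consonant = /f/, non-nasal → -o → *ufo*.
Since the last vowel of the plural form *ufo* is /o/ (a rounded vowel), it takes -but, giving *ufobut*.
Since the final sound of the definite form *ufobut* is /t/ (a consonant), it takes -zif, giving *ufobutzif*.

ufobutzif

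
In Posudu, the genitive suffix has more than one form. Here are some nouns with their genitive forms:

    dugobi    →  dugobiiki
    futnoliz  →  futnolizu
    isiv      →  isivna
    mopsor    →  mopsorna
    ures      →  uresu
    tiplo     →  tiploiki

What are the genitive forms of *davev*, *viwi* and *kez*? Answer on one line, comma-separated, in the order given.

Looking at the final sound of each stem: -u when the stem ends in a sibilant (*futnoliz*, *ures*); -na when the stem ends in a non-sibilant consonant (*isiv*, *mopsor*); -iki when the stem ends in a vowel (*dugobi*, *tiplo*).
*davev* — final sound /v/ (a non-sibilant consonant) → -na → *davevna*.
Since the final sound of *viwi* is /i/ (a vowel), it takes -iki, giving *viwiiki*.
Since the final sound of *kez* is /z/ (a sibilant), it takes -u, giving *kezu*.

davevna, viwiiki, kezu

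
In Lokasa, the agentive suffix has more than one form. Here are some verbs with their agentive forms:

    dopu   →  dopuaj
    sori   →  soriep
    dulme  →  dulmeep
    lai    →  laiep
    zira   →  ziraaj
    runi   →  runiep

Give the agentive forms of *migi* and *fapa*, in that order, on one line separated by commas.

migiep, fapaaj

The alternation tracks the last vowel of the stem — -ep when the last vowel of the stem is a front vowel (*sori*, *dulme*, *lai*, *runi*); -aj when the last vowel of the stem is a back vowel (*dopu*, *zira*).
The last vowel of *migi* is /i/, which is a front vowel, so the suffix is -ep, giving *migiep*.
Since the last vowel of *fapa* is /a/ (a back vowel), it takes -aj, giving *fapaaj*.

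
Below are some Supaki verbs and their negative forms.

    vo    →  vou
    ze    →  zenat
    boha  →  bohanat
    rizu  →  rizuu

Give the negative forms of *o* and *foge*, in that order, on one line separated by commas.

The suffix is conditioned by the last vowel: -u when the last vowel of the stem is a rounded vowel (*vo*, *rizu*); -nat when the last vowel of the stem is an unrounded vowel (*ze*, *boha*).
The last vowel of *o* is /o/, which is a rounded vowel, so the suffix is -u, giving *ou*.
*foge*: last vowel = /e/, an unrounded vowel → -nat → *fogenat*.

ou, fogenat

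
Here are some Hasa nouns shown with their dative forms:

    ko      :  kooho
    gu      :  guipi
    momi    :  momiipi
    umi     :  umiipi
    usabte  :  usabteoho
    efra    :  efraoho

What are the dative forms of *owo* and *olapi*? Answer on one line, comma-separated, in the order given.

The alternation tracks the last vowel of the stem — -ipi when the last vowel of the stem is a high vowel (*gu*, *momi*, *umi*); -oho when the last vowel of the stem is a non-high vowel (*ko*, *usabte*, *efra*).
Since the last vowel of *owo* is /o/ (a non-high vowel), it takes -oho, giving *owooho*.
The last vowel of *olapi* is /i/, which is a high vowel, so the suffix is -ipi, giving *olapiipi*.

owooho, olapiipi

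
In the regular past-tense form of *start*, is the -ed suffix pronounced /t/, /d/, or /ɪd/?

/ɪd/

The stem *start* ends in /t/ or /d/.
The -ed suffix is realized as /ɪd/ after /t, d/; as /t/ after other voiceless consonants; and as /d/ after other voiced sounds.
So -ed on *start* is pronounced /ɪd/.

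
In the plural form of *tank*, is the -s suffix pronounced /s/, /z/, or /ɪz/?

The stem *tank* ends in a voiceless non-sibilant consonant.
The plural suffix surfaces as /ɪz/ after sibilants, /s/ after other voiceless consonants, and /z/ after other voiced sounds.
So the plural -s on *tank* is pronounced /s/.

/s/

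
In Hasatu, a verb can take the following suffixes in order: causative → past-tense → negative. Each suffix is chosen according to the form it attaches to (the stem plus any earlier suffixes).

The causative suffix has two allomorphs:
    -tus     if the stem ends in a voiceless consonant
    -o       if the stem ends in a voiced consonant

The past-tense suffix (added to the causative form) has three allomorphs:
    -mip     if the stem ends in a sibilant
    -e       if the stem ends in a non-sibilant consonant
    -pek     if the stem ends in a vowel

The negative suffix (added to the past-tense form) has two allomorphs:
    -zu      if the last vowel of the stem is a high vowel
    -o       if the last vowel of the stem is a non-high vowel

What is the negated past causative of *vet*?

*vet* — final consonant /t/ (voiceless) → -tus → *vettus*.
The causative form *vettus* — final sound /s/ (a sibilant) → -mip → *vettusmip*.
Since the last vowel of the past-tense form *vettusmip* is /i/ (a high vowel), it takes -zu, giving *vettusmipzu*.

vettusmipzu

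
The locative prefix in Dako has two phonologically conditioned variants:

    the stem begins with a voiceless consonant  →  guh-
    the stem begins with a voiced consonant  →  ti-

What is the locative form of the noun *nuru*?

*nuru* — first consonant /n/ (voiced) → ti- → *tinuru*.

tinuru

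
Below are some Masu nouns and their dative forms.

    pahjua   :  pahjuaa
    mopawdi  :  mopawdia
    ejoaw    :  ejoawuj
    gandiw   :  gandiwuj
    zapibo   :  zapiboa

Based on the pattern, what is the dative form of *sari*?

The alternation tracks the final sound of the stem — -uj when the stem ends in a consonant (*ejoaw*, *gandiw*); -a when the stem ends in a vowel (*pahjua*, *mopawdi*, *zapibo*).
The final sound of *sari* is /i/, which is a vowel, so the suffix is -a, giving *saria*.

saria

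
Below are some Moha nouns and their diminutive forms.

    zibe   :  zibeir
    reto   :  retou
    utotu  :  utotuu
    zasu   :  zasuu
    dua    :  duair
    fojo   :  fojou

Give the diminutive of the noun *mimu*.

mimuu

The suffix is conditioned by the last vowel: -u when the last vowel of the stem is a rounded vowel (*reto*, *utotu*, *zasu*, *fojo*); -ir when the last vowel of the stem is an unrounded vowel (*zibe*, *dua*).
*mimu*: last vowel = /u/, a rounded vowel → -u → *mimuu*.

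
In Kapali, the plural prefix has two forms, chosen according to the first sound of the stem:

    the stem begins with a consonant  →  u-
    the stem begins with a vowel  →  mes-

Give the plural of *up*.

mesup

Since the first sound of *up* is /u/ (a vowel), it takes mes-, giving *mesup*.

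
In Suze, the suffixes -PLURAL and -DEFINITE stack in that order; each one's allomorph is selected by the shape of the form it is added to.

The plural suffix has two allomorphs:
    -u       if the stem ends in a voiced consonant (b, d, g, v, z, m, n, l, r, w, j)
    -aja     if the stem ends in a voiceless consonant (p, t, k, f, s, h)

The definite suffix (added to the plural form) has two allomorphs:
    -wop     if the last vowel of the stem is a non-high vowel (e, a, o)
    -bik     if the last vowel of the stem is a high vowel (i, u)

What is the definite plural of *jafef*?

jafefajawop

*jafef* — final consonant /f/ (voiceless) → -aja → *jafefaja*.
The plural form *jafefaja*: last vowel = /a/, a non-high vowel → -wop → *jafefajawop*.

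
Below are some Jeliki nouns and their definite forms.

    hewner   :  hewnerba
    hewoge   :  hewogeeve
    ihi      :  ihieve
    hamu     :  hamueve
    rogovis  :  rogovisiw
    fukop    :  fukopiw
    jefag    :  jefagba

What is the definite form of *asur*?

The suffix is conditioned by the final sound: -iw when the stem ends in a voiceless consonant (*rogovis*, *fukop*); -ba when the stem ends in a voiced consonant (*hewner*, *jefag*); -eve when the stem ends in a vowel (*hewoge*, *ihi*, *hamu*).
*asur*: final sound = /r/, a voiced consonant → -ba → *asurba*.

asurba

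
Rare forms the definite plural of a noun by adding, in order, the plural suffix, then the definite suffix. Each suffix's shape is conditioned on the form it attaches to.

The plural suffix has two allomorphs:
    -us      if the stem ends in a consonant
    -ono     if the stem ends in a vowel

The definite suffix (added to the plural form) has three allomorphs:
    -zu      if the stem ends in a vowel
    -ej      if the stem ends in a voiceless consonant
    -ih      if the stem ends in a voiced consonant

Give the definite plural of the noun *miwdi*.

The final sound of *miwdi* is /i/, which is a vowel, so the plural suffix is -ono, giving *miwdiono*.
Since the final sound of the plural form *miwdiono* is /o/ (a vowel), it takes -zu, giving *miwdionozu*.

miwdionozu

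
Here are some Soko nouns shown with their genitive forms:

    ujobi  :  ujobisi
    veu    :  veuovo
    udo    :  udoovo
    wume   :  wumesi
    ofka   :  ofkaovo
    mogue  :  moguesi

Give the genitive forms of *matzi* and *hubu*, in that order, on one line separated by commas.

Looking at the last vowel of each stem: -si when the last vowel of the stem is a front vowel (*ujobi*, *wume*, *mogue*); -ovo when the last vowel of the stem is a back vowel (*veu*, *udo*, *ofka*).
The last vowel of *matzi* is /i/, which is a front vowel, so the suffix is -si, giving *matzisi*.
Since the last vowel of *hubu* is /u/ (a back vowel), it takes -ovo, giving *hubuovo*.

matzisi, hubuovo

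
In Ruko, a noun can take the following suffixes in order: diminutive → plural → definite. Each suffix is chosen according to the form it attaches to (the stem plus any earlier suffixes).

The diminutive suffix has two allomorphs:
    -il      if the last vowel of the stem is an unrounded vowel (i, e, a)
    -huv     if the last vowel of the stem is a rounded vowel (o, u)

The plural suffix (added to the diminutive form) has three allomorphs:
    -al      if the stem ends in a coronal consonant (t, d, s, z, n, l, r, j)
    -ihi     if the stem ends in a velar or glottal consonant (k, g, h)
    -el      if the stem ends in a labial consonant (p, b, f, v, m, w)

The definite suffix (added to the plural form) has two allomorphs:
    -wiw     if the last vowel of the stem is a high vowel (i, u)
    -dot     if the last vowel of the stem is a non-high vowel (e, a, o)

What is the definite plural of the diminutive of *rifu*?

The last vowel of *rifu* is /u/, which is a rounded vowel, so the diminutive suffix is -huv, giving *rifuhuv*.
Since the final consonant of the diminutive form *rifuhuv* is /v/ (labial), it takes -el, giving *rifuhuvel*.
The last vowel of the plural form *rifuhuvel* is /e/, which is a non-high vowel, so the definite suffix is -dot, giving *rifuhuveldot*.

rifuhuveldot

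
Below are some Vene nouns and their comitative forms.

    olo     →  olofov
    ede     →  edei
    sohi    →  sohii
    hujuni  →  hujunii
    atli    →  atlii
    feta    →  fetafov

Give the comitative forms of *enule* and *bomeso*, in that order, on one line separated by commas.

The alternation tracks the last vowel of the stem — -i when the last vowel of the stem is a front vowel (*ede*, *sohi*, *hujuni*, *atli*); -fov when the last vowel of the stem is a back vowel (*olo*, *feta*).
*enule*: last vowel = /e/, a front vowel → -i → *enulei*.
*bomeso*: last vowel = /o/, a back vowel → -fov → *bomesofov*.

enulei, bomesofov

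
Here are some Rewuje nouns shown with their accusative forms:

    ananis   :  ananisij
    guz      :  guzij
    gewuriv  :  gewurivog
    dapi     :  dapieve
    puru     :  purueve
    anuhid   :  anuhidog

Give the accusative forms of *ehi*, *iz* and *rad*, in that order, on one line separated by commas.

Looking at the final sound of each stem: -ij when the stem ends in a sibilant (*ananis*, *guz*); -og when the stem ends in a non-sibilant consonant (*gewuriv*, *anuhid*); -eve when the stem ends in a vowel (*dapi*, *puru*).
The final sound of *ehi* is /i/, which is a vowel, so the suffix is -eve, giving *ehieve*.
The final sound of *iz* is /z/, which is a sibilant, so the suffix is -ij, giving *izij*.
Since the final sound of *rad* is /d/ (a non-sibilant consonant), it takes -og, giving *radog*.

ehieve, izij, radog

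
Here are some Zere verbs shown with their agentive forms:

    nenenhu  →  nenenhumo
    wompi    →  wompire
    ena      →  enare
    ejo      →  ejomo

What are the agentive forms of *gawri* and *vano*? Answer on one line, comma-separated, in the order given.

The pattern is rounding harmony: -mo when the last vowel of the stem is a rounded vowel (*nenenhu*, *ejo*); -re when the last vowel of the stem is an unrounded vowel (*wompi*, *ena*).
Since the last vowel of *gawri* is /i/ (an unrounded vowel), it takes -re, giving *gawrire*.
*vano* — last vowel /o/ (a rounded vowel) → -mo → *vanomo*.

gawrire, vanomo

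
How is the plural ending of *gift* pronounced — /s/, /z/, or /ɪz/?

The stem *gift* ends in a voiceless non-sibilant consonant.
The plural suffix surfaces as /ɪz/ after sibilants, /s/ after other voiceless consonants, and /z/ after other voiced sounds.
So the plural -s on *gift* is pronounced /s/.

/s/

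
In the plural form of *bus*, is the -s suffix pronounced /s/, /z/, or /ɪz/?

/ɪz/

The stem *bus* ends in a sibilant (/s, z, ʃ, ʒ, tʃ, dʒ/).
The plural suffix surfaces as /ɪz/ after sibilants, /s/ after other voiceless consonants, and /z/ after other voiced sounds.
So the plural -s on *bus* is pronounced /ɪz/.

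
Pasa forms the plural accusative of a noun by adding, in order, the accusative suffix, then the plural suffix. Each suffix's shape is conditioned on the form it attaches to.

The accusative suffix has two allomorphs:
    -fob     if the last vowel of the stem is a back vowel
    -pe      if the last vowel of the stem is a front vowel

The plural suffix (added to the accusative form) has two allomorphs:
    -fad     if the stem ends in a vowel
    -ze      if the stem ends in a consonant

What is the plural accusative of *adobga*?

*adobga*: last vowel = /a/, a back vowel → -fob → *adobgafob*.
Since the final sound of the accusative form *adobgafob* is /b/ (a consonant), it takes -ze, giving *adobgafobze*.

adobgafobze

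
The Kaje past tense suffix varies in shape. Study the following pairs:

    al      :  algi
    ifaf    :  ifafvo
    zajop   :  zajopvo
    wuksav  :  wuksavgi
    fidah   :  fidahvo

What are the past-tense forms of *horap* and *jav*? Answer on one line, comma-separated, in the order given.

The alternation tracks the final consonant of the stem — -vo when the stem ends in a voiceless consonant (*ifaf*, *zajop*, *fidah*); -gi when the stem ends in a voiced consonant (*al*, *wuksav*).
The final consonant of *horap* is /p/, which is voiceless, so the suffix is -vo, giving *horapvo*.
*jav*: final consonant = /v/, voiced → -gi → *javgi*.

horapvo, javgi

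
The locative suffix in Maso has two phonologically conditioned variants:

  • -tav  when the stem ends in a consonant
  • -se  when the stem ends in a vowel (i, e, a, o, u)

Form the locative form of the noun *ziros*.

zirostav

*ziros*: final sound = /s/, a consonant → -tav → *zirostav*.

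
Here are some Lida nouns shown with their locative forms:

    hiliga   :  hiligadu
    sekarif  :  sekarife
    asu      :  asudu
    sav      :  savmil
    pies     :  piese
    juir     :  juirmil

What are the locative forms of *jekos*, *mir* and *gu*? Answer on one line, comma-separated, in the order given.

jekose, mirmil, gudu

The suffix is conditioned by the final sound: -e when the stem ends in a voiceless consonant (*sekarif*, *pies*); -mil when the stem ends in a voiced consonant (*sav*, *juir*); -du when the stem ends in a vowel (*hiliga*, *asu*).
*jekos* — final sound /s/ (a voiceless consonant) → -e → *jekose*.
The final sound of *mir* is /r/, which is a voiced consonant, so the suffix is -mil, giving *mirmil*.
*gu* — final sound /u/ (a vowel) → -du → *gudu*.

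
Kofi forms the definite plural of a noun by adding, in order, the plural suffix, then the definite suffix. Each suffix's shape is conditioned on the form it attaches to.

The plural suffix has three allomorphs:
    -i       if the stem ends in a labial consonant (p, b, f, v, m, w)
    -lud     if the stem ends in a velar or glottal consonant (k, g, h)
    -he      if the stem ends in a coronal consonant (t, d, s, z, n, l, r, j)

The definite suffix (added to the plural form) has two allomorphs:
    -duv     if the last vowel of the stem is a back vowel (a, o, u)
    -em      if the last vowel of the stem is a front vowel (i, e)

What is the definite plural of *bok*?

*bok*: final consonant = /k/, velar/glottal → -lud → *boklud*.
The plural form *boklud*: last vowel = /u/, a back vowel → -duv → *bokludduv*.

bokludduv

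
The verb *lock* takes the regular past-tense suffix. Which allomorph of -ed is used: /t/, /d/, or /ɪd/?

The stem *lock* ends in a voiceless consonant other than /t/.
The -ed suffix is realized as /ɪd/ after /t, d/; as /t/ after other voiceless consonants; and as /d/ after other voiced sounds.
So -ed on *lock* is pronounced /t/.

/t/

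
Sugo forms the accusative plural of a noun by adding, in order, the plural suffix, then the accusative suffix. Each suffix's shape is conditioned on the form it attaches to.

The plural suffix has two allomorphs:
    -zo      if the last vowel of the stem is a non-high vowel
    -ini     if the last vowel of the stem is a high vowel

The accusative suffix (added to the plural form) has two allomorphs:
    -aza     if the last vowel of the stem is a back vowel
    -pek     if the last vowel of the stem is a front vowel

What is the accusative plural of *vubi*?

vubiinipek

Since the last vowel of *vubi* is /i/ (a high vowel), it takes -ini, giving *vubiini*.
The plural form *vubiini*: last vowel = /i/, a front vowel → -pek → *vubiinipek*.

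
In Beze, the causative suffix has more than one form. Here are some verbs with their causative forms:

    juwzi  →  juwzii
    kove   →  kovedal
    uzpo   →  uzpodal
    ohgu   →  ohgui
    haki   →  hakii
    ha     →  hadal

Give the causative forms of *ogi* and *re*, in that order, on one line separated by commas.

ogii, redal

The pattern is height harmony: -i when the last vowel of the stem is a high vowel (*juwzi*, *ohgu*, *haki*); -dal when the last vowel of the stem is a non-high vowel (*kove*, *uzpo*, *ha*).
*ogi*: last vowel = /i/, a high vowel → -i → *ogii*.
The last vowel of *re* is /e/, which is a non-high vowel, so the suffix is -dal, giving *redal*.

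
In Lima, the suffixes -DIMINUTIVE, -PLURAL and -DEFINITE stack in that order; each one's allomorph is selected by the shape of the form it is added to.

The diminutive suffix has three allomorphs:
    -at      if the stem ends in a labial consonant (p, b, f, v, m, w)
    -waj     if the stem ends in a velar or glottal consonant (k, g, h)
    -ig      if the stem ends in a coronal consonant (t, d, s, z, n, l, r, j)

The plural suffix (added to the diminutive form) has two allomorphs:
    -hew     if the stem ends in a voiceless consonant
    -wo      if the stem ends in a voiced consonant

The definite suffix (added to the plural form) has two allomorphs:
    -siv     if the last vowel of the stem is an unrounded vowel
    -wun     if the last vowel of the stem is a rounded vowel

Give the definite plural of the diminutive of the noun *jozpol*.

*jozpol* — final consonant /l/ (coronal) → -ig → *jozpolig*.
The final consonant of the diminutive form *jozpolig* is /g/, which is voiced, so the plural suffix is -wo, giving *jozpoligwo*.
Since the last vowel of the plural form *jozpoligwo* is /o/ (a rounded vowel), it takes -wun, giving *jozpoligwowun*.

jozpoligwowun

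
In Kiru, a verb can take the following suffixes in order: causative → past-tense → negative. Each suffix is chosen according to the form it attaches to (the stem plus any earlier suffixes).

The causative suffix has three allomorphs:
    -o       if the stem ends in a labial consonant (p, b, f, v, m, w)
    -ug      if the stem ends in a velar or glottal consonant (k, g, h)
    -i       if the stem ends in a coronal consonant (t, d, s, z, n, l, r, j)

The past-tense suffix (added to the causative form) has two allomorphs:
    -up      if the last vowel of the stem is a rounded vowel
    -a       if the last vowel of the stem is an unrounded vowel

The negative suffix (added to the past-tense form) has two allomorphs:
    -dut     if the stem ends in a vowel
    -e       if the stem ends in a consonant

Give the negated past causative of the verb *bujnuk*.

bujnukugupe

*bujnuk* — final consonant /k/ (velar/glottal) → -ug → *bujnukug*.
The last vowel of the causative form *bujnukug* is /u/, which is a rounded vowel, so the past-tense suffix is -up, giving *bujnukugup*.
The past-tense form *bujnukugup*: final sound = /p/, a consonant → -e → *bujnukugupe*.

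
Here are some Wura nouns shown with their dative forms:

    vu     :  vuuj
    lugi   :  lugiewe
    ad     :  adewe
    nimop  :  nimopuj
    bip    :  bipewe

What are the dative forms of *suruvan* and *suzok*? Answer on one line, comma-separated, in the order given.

suruvanewe, suzokuj

The suffix is conditioned by the last vowel: -uj when the last vowel of the stem is a rounded vowel (*vu*, *nimop*); -ewe when the last vowel of the stem is an unrounded vowel (*lugi*, *ad*, *bip*).
*suruvan*: last vowel = /a/, an unrounded vowel → -ewe → *suruvanewe*.
The last vowel of *suzok* is /o/, which is a rounded vowel, so the suffix is -uj, giving *suzokuj*.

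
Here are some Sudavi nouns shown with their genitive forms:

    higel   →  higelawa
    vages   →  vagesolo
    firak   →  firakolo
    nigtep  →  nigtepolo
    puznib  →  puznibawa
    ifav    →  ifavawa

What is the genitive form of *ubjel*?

The alternation tracks the final consonant of the stem — -olo when the stem ends in a voiceless consonant (*vages*, *firak*, *nigtep*); -awa when the stem ends in a voiced consonant (*higel*, *puznib*, *ifav*).
Since the final consonant of *ubjel* is /l/ (voiced), it takes -awa, giving *ubjelawa*.

ubjelawa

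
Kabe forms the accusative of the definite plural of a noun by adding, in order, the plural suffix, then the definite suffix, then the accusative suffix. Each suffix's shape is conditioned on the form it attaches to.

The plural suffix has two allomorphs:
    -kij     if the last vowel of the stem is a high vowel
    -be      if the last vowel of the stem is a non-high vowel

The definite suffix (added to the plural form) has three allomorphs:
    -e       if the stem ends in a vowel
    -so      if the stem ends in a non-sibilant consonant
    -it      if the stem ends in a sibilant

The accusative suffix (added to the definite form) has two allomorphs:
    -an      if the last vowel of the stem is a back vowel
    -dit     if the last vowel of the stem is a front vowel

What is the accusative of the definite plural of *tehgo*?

tehgobeedit

The last vowel of *tehgo* is /o/, which is a non-high vowel, so the plural suffix is -be, giving *tehgobe*.
The plural form *tehgobe*: final sound = /e/, a vowel → -e → *tehgobee*.
The last vowel of the definite form *tehgobee* is /e/, which is a front vowel, so the accusative suffix is -dit, giving *tehgobeedit*.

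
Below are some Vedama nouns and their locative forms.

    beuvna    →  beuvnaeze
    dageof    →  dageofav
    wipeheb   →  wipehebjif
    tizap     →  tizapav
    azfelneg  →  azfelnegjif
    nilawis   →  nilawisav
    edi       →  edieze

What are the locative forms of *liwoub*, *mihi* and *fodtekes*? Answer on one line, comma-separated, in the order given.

The pattern is voicing of the final sound: -av when the stem ends in a voiceless consonant (*dageof*, *tizap*, *nilawis*); -jif when the stem ends in a voiced consonant (*wipeheb*, *azfelneg*); -eze when the stem ends in a vowel (*beuvna*, *edi*).
Since the final sound of *liwoub* is /b/ (a voiced consonant), it takes -jif, giving *liwoubjif*.
Since the final sound of *mihi* is /i/ (a vowel), it takes -eze, giving *mihieze*.
Since the final sound of *fodtekes* is /s/ (a voiceless consonant), it takes -av, giving *fodtekesav*.

liwoubjif, mihieze, fodtekesav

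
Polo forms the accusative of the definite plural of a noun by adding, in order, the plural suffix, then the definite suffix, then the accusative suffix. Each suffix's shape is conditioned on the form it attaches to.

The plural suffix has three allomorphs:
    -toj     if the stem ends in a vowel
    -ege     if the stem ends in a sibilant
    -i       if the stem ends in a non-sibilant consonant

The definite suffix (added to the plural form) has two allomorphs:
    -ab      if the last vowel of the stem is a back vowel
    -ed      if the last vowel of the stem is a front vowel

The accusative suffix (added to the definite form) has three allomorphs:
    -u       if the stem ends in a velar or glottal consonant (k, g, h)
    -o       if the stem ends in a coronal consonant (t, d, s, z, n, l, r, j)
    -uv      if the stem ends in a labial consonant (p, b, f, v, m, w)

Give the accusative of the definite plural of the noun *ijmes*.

ijmesegeedo

Since the final sound of *ijmes* is /s/ (a sibilant), it takes -ege, giving *ijmesege*.
Since the last vowel of the plural form *ijmesege* is /e/ (a front vowel), it takes -ed, giving *ijmesegeed*.
The definite form *ijmesegeed* — final consonant /d/ (coronal) → -o → *ijmesegeedo*.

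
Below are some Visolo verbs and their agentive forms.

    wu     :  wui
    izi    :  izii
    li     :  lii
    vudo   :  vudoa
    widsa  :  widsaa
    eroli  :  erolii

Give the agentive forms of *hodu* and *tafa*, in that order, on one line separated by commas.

The pattern is height harmony: -i when the last vowel of the stem is a high vowel (*wu*, *izi*, *li*, *eroli*); -a when the last vowel of the stem is a non-high vowel (*vudo*, *widsa*).
The last vowel of *hodu* is /u/, which is a high vowel, so the suffix is -i, giving *hodui*.
Since the last vowel of *tafa* is /a/ (a non-high vowel), it takes -a, giving *tafaa*.

hodui, tafaa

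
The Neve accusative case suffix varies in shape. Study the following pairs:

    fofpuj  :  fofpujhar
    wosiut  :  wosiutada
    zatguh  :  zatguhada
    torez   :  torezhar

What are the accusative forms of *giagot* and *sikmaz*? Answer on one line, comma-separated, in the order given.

The pattern is voicing of the final consonant: -ada when the stem ends in a voiceless consonant (*wosiut*, *zatguh*); -har when the stem ends in a voiced consonant (*fofpuj*, *torez*).
*giagot* — final consonant /t/ (voiceless) → -ada → *giagotada*.
The final consonant of *sikmaz* is /z/, which is voiced, so the suffix is -har, giving *sikmazhar*.

giagotada, sikmazhar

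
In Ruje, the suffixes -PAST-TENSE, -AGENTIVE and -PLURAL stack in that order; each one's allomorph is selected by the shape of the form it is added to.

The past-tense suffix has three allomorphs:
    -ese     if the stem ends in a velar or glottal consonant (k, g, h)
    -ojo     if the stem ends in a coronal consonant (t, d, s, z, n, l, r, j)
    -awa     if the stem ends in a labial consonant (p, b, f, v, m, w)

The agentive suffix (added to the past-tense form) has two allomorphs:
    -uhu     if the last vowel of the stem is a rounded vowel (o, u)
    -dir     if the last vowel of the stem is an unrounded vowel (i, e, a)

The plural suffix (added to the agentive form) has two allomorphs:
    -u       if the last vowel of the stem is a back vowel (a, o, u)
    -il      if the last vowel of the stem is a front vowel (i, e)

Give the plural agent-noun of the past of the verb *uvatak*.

*uvatak*: final consonant = /k/, velar/glottal → -ese → *uvatakese*.
Since the last vowel of the past-tense form *uvatakese* is /e/ (an unrounded vowel), it takes -dir, giving *uvatakesedir*.
The last vowel of the agentive form *uvatakesedir* is /i/, which is a front vowel, so the plural suffix is -il, giving *uvatakesediril*.

uvatakesediril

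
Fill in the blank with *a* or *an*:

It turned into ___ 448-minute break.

a

The indefinite article is chosen by the initial *sound* of the following word, not its spelling.
The number *448* is spoken "four hundred …", beginning with /fɔr/ — a consonant sound.
So the article is *a*: It turned into a 448-minute break.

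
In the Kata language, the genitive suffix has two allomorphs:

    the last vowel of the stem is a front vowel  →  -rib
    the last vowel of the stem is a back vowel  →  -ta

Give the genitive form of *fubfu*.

fubfuta

*fubfu*: last vowel = /u/, a back vowel → -ta → *fubfuta*.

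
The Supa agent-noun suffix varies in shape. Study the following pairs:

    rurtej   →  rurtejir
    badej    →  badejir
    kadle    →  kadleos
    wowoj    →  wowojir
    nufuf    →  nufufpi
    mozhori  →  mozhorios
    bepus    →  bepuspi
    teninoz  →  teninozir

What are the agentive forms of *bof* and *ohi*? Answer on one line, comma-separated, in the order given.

The alternation tracks the final sound of the stem — -pi when the stem ends in a voiceless consonant (*nufuf*, *bepus*); -ir when the stem ends in a voiced consonant (*rurtej*, *badej*, *wowoj*, *teninoz*); -os when the stem ends in a vowel (*kadle*, *mozhori*).
*bof* — final sound /f/ (a voiceless consonant) → -pi → *bofpi*.
*ohi* — final sound /i/ (a vowel) → -os → *ohios*.

bofpi, ohios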